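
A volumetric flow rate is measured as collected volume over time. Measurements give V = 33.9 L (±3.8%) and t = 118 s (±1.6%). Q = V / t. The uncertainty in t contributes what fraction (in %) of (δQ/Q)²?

(δQ/Q)² = (1·δV/V)² + (-1·δt/t)²
  V term: (1×0.0380)² = 0.00144
  t term: (-1×0.0160)² = 0.000256
Total = 0.00170. Share from t = 0.000256/0.00170 = 0.151.

15.1%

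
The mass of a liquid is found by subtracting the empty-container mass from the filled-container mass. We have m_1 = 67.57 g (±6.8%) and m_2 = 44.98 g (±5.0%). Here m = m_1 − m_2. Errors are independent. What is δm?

Each term contributes (cᵢ δxᵢ)² to (δm)²:
  (δm_1)² = 21.1;  (δm_2)² = 5.06
δm = √(26.2) = 5.12 g

5.12 g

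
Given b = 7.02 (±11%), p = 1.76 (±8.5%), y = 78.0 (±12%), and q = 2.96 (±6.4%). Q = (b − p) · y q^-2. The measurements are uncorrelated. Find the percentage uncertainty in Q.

Let u = b − p = 5.26. δu = √(δb² + δp²) = √(0.596 + 0.0224) = 0.787, so δu/u = 0.150.
Q is then a monomial in u, y, q:
δQ/Q = √((δu/u)² + (1·δy/y)² + (-2·δq/q)²) = √(0.0224 + 0.0144 + 0.0164) = 0.231

23.1%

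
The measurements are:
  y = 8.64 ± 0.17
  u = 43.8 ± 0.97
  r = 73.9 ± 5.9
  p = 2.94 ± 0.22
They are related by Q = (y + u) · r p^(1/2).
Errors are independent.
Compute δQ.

599

Let w = y + u = 52.4. δw = √(δy² + δu²) = √(0.0289 + 0.941) = 0.985, so δw/w = 0.0188.
Q is then a monomial in w, r, p:
δQ/Q = √((δw/w)² + (1·δr/r)² + (½·δp/p)²) = √(0.000353 + 0.00637 + 0.00140) = 0.0901
Q = 6640, so δQ = 0.0901 × 6640 = 599.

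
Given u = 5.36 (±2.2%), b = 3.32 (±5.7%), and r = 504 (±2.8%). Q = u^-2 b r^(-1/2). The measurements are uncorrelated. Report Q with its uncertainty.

Q is a product of powers, so relative uncertainties combine in quadrature:
  (-2·δu/u)² = (-2×0.0220)² = 0.00194;  (1·δb/b)² = (1×0.0570)² = 0.00325;  (−½·δr/r)² = (-0.5×0.0280)² = 0.000196
δQ/Q = √(0.00538) = 0.0734
Q = 0.00515, so δQ = 0.0734 × 0.00515 = 0.000378.

0.00515 ± 0.000378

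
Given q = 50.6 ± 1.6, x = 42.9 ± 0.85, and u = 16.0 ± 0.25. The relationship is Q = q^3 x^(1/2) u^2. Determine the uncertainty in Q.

2.18e+07

Each factor contributes (exponent × relative error)² to (δQ/Q)²:
  (3·δq/q)² = (3×0.0316)² = 0.00900;  (½·δx/x)² = (0.5×0.0198)² = 9.81e-05;  (2·δu/u)² = (2×0.0156)² = 0.000977
δQ/Q = √(0.0101) = 0.100
Q = 2.17e+08, so δQ = 0.100 × 2.17e+08 = 2.18e+07.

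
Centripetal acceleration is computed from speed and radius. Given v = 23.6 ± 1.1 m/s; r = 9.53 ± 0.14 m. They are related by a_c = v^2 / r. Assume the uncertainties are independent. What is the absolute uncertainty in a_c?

5.52 m/s^2

Relative error in a monomial: (δa_c/a_c)² = Σ (nᵢ · δxᵢ/xᵢ)².
  (2·δv/v)² = (2×0.0466)² = 0.00869;  (-1·δr/r)² = (-1×0.0147)² = 0.000216
δa_c/a_c = √(0.00891) = 0.0944
a_c = 58.4 m/s^2, so δa_c = 0.0944 × 58.4 = 5.52 m/s^2.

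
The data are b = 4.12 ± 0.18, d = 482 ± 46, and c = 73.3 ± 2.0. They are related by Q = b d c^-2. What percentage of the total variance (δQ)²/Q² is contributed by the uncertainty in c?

21.3%

(δQ/Q)² = (1·δb/b)² + (1·δd/d)² + (-2·δc/c)²
  b term: (1×0.0437)² = 0.00191
  d term: (1×0.0954)² = 0.00911
  c term: (-2×0.0273)² = 0.00298
Total = 0.0140. Share from c = 0.00298/0.0140 = 0.213.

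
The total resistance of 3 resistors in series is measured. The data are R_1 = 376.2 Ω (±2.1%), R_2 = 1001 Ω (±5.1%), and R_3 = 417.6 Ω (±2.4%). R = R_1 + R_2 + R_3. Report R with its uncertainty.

Each term contributes (cᵢ δxᵢ)² to (δR)²:
  (δR_1)² = 62.4;  (δR_2)² = 2610;  (δR_3)² = 100
δR = √(2770) = 52.6 Ω
R = 1795 Ω.

1795 ± 52.6 Ω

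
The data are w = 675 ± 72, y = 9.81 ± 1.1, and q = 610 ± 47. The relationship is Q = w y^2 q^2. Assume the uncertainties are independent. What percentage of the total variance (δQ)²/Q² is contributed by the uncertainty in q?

27.8%

(δQ/Q)² = (1·δw/w)² + (2·δy/y)² + (2·δq/q)²
  w term: (1×0.107)² = 0.0114
  y term: (2×0.112)² = 0.0503
  q term: (2×0.0770)² = 0.0237
Total = 0.0854. Share from q = 0.0237/0.0854 = 0.278.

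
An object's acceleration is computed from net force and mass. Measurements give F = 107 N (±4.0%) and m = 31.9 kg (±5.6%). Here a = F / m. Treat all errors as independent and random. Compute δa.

0.231 m/s^2

Each factor contributes (exponent × relative error)² to (δa/a)²:
  (1·δF/F)² = (1×0.0400)² = 0.00160;  (-1·δm/m)² = (-1×0.0560)² = 0.00314
δa/a = √(0.00474) = 0.0688
a = 3.35 m/s^2, so δa = 0.0688 × 3.35 = 0.231 m/s^2.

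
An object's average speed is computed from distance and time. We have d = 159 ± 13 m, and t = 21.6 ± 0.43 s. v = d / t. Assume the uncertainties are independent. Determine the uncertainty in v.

0.619 m/s

Since v is a product/quotient, work with relative uncertainties:
  (1·δd/d)² = (1×0.0818)² = 0.00668;  (-1·δt/t)² = (-1×0.0199)² = 0.000396
δv/v = √(0.00708) = 0.0841
v = 7.36 m/s, so δv = 0.0841 × 7.36 = 0.619 m/s.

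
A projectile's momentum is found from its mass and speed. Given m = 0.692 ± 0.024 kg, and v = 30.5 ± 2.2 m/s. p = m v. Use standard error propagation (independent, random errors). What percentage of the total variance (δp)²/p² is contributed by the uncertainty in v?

(δp/p)² = (1·δm/m)² + (1·δv/v)²
  m term: (1×0.0347)² = 0.00120
  v term: (1×0.0721)² = 0.00520
Total = 0.00641. Share from v = 0.00520/0.00641 = 0.812.

81.2%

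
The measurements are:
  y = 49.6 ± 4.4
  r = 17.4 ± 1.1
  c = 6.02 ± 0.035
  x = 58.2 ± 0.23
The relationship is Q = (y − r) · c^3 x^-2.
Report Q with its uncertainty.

Let u = y − r = 32.2. δu = √(δy² + δr²) = √(19.4 + 1.21) = 4.54, so δu/u = 0.141.
Q is then a monomial in u, c, x:
δQ/Q = √((δu/u)² + (3·δc/c)² + (-2·δx/x)²) = √(0.0198 + 0.000304 + 6.25e-05) = 0.142
Q = 2.07, so δQ = 0.142 × 2.07 = 0.295.

2.07 ± 0.295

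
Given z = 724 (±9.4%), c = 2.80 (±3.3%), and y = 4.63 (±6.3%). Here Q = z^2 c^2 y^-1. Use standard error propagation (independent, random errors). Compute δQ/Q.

Since Q is a product/quotient, work with relative uncertainties:
  (2·δz/z)² = (2×0.0940)² = 0.0353;  (2·δc/c)² = (2×0.0330)² = 0.00436;  (-1·δy/y)² = (-1×0.0630)² = 0.00397
δQ/Q = √(0.0437) = 0.209

0.209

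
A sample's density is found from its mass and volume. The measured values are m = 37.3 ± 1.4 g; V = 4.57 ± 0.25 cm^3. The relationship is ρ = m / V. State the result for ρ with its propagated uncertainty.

Products/powers → add relative errors in quadrature, weighted by exponent:
  (1·δm/m)² = (1×0.0375)² = 0.00141;  (-1·δV/V)² = (-1×0.0547)² = 0.00299
δρ/ρ = √(0.00440) = 0.0663
ρ = 8.16 g/cm^3, so δρ = 0.0663 × 8.16 = 0.541 g/cm^3.

8.16 ± 0.541 g/cm^3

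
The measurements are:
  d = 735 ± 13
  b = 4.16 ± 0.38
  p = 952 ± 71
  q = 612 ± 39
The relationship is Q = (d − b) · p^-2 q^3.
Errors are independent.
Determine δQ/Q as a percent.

24.3%

Let u = d − b = 731. δu = √(δd² + δb²) = √(169 + 0.144) = 13.0, so δu/u = 0.0178.
Q is then a monomial in u, p, q:
δQ/Q = √((δu/u)² + (-2·δp/p)² + (3·δq/q)²) = √(0.000317 + 0.0222 + 0.0365) = 0.243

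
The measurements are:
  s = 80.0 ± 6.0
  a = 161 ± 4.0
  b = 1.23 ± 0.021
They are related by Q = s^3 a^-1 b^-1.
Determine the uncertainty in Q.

587

For a monomial Q ∝ s^3, a^-1, b^-1, fractional errors add in quadrature:
  (3·δs/s)² = (3×0.0750)² = 0.0506;  (-1·δa/a)² = (-1×0.0248)² = 0.000617;  (-1·δb/b)² = (-1×0.0171)² = 0.000291
δQ/Q = √(0.0515) = 0.227
Q = 2590, so δQ = 0.227 × 2590 = 587.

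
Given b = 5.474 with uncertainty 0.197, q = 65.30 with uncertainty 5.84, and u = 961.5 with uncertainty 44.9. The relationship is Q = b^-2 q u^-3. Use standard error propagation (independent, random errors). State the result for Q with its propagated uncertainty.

(2.452 ± 0.444) × 10^-9

Since Q is a product/quotient, work with relative uncertainties:
  (-2·δb/b)² = (-2×0.0360)² = 0.00518;  (1·δq/q)² = (1×0.0894)² = 0.00800;  (-3·δu/u)² = (-3×0.0467)² = 0.0196
δQ/Q = √(0.0328) = 0.181
Q = 2.452e-09, so δQ = 0.181 × 2.452e-09 = 4.44e-10.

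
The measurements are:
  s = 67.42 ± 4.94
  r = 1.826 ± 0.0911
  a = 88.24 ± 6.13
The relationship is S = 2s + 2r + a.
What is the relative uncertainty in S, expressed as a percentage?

S is a linear combination, so absolute uncertainties add in quadrature:
  (2·δs)² = 97.6;  (2·δr)² = 0.0332;  (δa)² = 37.6
δS = √(135) = 11.6
S = 226.7, so δS/S = 11.6/226.7 = 0.0513.

5.13%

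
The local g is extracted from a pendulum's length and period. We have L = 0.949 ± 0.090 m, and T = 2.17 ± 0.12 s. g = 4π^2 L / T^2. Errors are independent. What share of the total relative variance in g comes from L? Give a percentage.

42.4%

(δg/g)² = (1·δL/L)² + (-2·δT/T)²
  L term: (1×0.0948)² = 0.00899
  T term: (-2×0.0553)² = 0.0122
Total = 0.0212. Share from L = 0.00899/0.0212 = 0.424.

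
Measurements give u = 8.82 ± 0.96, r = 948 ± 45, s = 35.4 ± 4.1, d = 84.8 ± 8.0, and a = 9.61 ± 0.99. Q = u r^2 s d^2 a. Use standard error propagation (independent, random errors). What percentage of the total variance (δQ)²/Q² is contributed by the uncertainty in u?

(δQ/Q)² = (1·δu/u)² + (2·δr/r)² + (1·δs/s)² + (2·δd/d)² + (1·δa/a)²
  u term: (1×0.109)² = 0.0118
  r term: (2×0.0475)² = 0.00901
  s term: (1×0.116)² = 0.0134
  d term: (2×0.0943)² = 0.0356
  a term: (1×0.103)² = 0.0106
Total = 0.0805. Share from u = 0.0118/0.0805 = 0.147.

14.7%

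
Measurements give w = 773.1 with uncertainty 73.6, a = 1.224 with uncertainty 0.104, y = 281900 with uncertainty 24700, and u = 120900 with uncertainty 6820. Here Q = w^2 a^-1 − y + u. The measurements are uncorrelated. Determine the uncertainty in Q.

1.05e+05

Let p = w^2·a^-1 = 488300. δp/p = √((2·δw/w)² + (-1·δa/a)²) = √(0.0363 + 0.00722) = 0.209, so δp = 1.02e+05.
Q = p − y + u: δQ = √(δp² + δy² + δu²) = √(1.04e+10 + 6.1e+08 + 4.65e+07) = 1.05e+05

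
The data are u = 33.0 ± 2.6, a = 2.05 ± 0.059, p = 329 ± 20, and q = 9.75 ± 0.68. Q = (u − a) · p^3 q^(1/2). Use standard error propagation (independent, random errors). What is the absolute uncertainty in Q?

7.01e+08

Let w = u − a = 30.9. δw = √(δu² + δa²) = √(6.76 + 0.00348) = 2.60, so δw/w = 0.0840.
Q is then a monomial in w, p, q:
δQ/Q = √((δw/w)² + (3·δp/p)² + (½·δq/q)²) = √(0.00706 + 0.0333 + 0.00122) = 0.204
Q = 3.44e+09, so δQ = 0.204 × 3.44e+09 = 7.01e+08.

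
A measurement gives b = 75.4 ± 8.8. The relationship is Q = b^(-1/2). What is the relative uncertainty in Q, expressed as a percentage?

5.84%

For a monomial Q ∝ b^(-1/2), fractional errors add in quadrature:
  (−½·δb/b)² = (-0.5×0.117)² = 0.00341
δQ/Q = √(0.00341) = 0.0584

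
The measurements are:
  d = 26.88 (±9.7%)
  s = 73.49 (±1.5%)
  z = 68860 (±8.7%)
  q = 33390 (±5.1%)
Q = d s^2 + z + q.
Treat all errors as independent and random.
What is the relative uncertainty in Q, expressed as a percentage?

6.47%

Let p = d·s^2 = 145200. δp/p = √((1·δd/d)² + (2·δs/s)²) = √(0.00941 + 0.000900) = 0.102, so δp = 14700.
Q = p + z + q: δQ = √(δp² + δz² + δq²) = √(2.17e+08 + 3.59e+07 + 2.9e+06) = 16000
Q = 247400, so δQ/Q = 16000/247400 = 0.0647.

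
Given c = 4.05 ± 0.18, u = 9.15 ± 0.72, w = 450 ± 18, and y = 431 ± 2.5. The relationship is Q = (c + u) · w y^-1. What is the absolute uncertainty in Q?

Let h = c + u = 13.2. δh = √(δc² + δu²) = √(0.0324 + 0.518) = 0.742, so δh/h = 0.0562.
Q is then a monomial in h, w, y:
δQ/Q = √((δh/h)² + (1·δw/w)² + (-1·δy/y)²) = √(0.00316 + 0.00160 + 3.36e-05) = 0.0692
Q = 13.8, so δQ = 0.0692 × 13.8 = 0.954.

0.954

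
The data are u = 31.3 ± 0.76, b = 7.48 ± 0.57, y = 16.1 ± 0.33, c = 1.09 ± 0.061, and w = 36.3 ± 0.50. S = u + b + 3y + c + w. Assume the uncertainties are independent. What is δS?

1.46

S is a linear combination, so absolute uncertainties add in quadrature:
  (δu)² = 0.578;  (δb)² = 0.325;  (3·δy)² = 0.980;  (δc)² = 0.00372;  (δw)² = 0.250
δS = √(2.14) = 1.46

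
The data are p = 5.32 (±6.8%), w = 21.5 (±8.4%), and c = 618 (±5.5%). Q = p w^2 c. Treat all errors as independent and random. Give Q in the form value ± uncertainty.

Each factor contributes (exponent × relative error)² to (δQ/Q)²:
  (1·δp/p)² = (1×0.0680)² = 0.00462;  (2·δw/w)² = (2×0.0840)² = 0.0282;  (1·δc/c)² = (1×0.0550)² = 0.00302
δQ/Q = √(0.0359) = 0.189
Q = 1.52e+06, so δQ = 0.189 × 1.52e+06 = 2.88e+05.

(1.52 ± 0.288) × 10^6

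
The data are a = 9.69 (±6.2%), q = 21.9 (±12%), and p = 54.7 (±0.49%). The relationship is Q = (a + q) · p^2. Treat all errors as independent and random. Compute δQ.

Let u = a + q = 31.6. δu = √(δa² + δq²) = √(0.361 + 6.91) = 2.70, so δu/u = 0.0853.
Q is then a monomial in u, p:
δQ/Q = √((δu/u)² + (2·δp/p)²) = √(0.00728 + 9.6e-05) = 0.0859
Q = 94500, so δQ = 0.0859 × 94500 = 8120.

8120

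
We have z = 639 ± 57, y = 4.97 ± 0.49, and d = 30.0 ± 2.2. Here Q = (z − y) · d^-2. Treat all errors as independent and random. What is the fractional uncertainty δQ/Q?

0.172

Let u = z − y = 634. δu = √(δz² + δy²) = √(3250 + 0.240) = 57.0, so δu/u = 0.0899.
Q is then a monomial in u, d:
δQ/Q = √((δu/u)² + (-2·δd/d)²) = √(0.00808 + 0.0215) = 0.172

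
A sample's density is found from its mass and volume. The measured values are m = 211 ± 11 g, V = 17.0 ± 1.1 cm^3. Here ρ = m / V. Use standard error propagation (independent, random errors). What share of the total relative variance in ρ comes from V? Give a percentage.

60.6%

(δρ/ρ)² = (1·δm/m)² + (-1·δV/V)²
  m term: (1×0.0521)² = 0.00272
  V term: (-1×0.0647)² = 0.00419
Total = 0.00690. Share from V = 0.00419/0.00690 = 0.606.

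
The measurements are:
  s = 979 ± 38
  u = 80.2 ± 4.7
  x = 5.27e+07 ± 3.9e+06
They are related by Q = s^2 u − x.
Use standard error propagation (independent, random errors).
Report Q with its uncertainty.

(2.42 ± 0.843) × 10^7

Let p = s^2·u = 7.69e+07. δp/p = √((2·δs/s)² + (1·δu/u)²) = √(0.00603 + 0.00343) = 0.0973, so δp = 7.48e+06.
Q = p − x: δQ = √(δp² + δx²) = √(5.59e+13 + 1.52e+13) = 8.43e+06
Q = 2.42e+07.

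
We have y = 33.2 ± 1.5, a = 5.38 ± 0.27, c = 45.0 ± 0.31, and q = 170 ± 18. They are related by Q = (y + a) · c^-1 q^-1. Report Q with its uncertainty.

0.00504 ± 0.000571

Let u = y + a = 38.6. δu = √(δy² + δa²) = √(2.25 + 0.0729) = 1.52, so δu/u = 0.0395.
Q is then a monomial in u, c, q:
δQ/Q = √((δu/u)² + (-1·δc/c)² + (-1·δq/q)²) = √(0.00156 + 4.75e-05 + 0.0112) = 0.113
Q = 0.00504, so δQ = 0.113 × 0.00504 = 0.000571.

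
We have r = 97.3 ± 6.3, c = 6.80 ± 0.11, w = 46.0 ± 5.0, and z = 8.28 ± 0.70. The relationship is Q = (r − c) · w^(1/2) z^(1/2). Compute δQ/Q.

0.0979

Let u = r − c = 90.5. δu = √(δr² + δc²) = √(39.7 + 0.0121) = 6.30, so δu/u = 0.0696.
Q is then a monomial in u, w, z:
δQ/Q = √((δu/u)² + (½·δw/w)² + (½·δz/z)²) = √(0.00485 + 0.00295 + 0.00179) = 0.0979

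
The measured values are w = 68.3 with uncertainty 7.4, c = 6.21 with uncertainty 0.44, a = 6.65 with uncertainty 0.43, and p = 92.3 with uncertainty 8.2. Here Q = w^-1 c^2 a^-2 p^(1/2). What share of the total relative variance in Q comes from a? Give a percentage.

33.1%

(δQ/Q)² = (-1·δw/w)² + (2·δc/c)² + (-2·δa/a)² + (½·δp/p)²
  w term: (-1×0.108)² = 0.0117
  c term: (2×0.0709)² = 0.0201
  a term: (-2×0.0647)² = 0.0167
  p term: (0.5×0.0888)² = 0.00197
Total = 0.0505. Share from a = 0.0167/0.0505 = 0.331.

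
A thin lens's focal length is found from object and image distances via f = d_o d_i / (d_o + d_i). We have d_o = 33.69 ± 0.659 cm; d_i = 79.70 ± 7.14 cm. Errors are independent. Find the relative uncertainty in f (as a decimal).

∂f/∂d_o = (d_i/(d_o+d_i))² = 0.494;  ∂f/∂d_i = (d_o/(d_o+d_i))² = 0.0883
δf = √((∂f/∂d_o · δd_o)² + (∂f/∂d_i · δd_i)²) = √(0.106 + 0.397) = 0.709 cm
f = 23.68 cm, so δf/f = 0.709/23.68 = 0.0300.

0.0300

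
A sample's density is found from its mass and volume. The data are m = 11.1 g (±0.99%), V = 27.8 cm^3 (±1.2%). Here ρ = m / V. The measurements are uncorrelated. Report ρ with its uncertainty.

0.399 ± 0.00621 g/cm^3

Products/powers → add relative errors in quadrature, weighted by exponent:
  (1·δm/m)² = (1×0.00990)² = 9.8e-05;  (-1·δV/V)² = (-1×0.0120)² = 0.000144
δρ/ρ = √(0.000242) = 0.0156
ρ = 0.399 g/cm^3, so δρ = 0.0156 × 0.399 = 0.00621 g/cm^3.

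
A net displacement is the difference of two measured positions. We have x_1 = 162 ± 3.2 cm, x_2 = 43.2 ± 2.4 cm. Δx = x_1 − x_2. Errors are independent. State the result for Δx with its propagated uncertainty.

119 ± 4.00 cm

Δx is a linear combination, so absolute uncertainties add in quadrature:
  (δx_1)² = 10.2;  (δx_2)² = 5.76
δΔx = √(16.0) = 4.00 cm
Δx = 119 cm.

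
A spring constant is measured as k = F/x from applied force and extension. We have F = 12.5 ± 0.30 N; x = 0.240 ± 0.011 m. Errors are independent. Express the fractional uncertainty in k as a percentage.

Products/powers → add relative errors in quadrature, weighted by exponent:
  (1·δF/F)² = (1×0.0240)² = 0.000576;  (-1·δx/x)² = (-1×0.0458)² = 0.00210
δk/k = √(0.00268) = 0.0517

5.17%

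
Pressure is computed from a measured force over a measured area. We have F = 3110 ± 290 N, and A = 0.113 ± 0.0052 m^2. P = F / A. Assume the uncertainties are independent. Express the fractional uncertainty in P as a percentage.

For a monomial P ∝ F, A^-1, fractional errors add in quadrature:
  (1·δF/F)² = (1×0.0932)² = 0.00870;  (-1·δA/A)² = (-1×0.0460)² = 0.00212
δP/P = √(0.0108) = 0.104

10.4%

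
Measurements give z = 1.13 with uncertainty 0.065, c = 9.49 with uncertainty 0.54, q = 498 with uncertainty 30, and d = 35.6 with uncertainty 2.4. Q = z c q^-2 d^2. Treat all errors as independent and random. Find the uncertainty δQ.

Each factor contributes (exponent × relative error)² to (δQ/Q)²:
  (1·δz/z)² = (1×0.0575)² = 0.00331;  (1·δc/c)² = (1×0.0569)² = 0.00324;  (-2·δq/q)² = (-2×0.0602)² = 0.0145;  (2·δd/d)² = (2×0.0674)² = 0.0182
δQ/Q = √(0.0392) = 0.198
Q = 0.0548, so δQ = 0.198 × 0.0548 = 0.0109.

0.0109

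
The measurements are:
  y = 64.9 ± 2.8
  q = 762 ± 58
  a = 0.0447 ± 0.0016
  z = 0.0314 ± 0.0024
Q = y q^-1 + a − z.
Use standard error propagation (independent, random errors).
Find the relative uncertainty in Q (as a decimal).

Let p = y·q^-1 = 0.0852. δp/p = √((1·δy/y)² + (-1·δq/q)²) = √(0.00186 + 0.00579) = 0.0875, so δp = 0.00745.
Q = p + a − z: δQ = √(δp² + δa² + δz²) = √(5.55e-05 + 2.56e-06 + 5.76e-06) = 0.00799
Q = 0.0985, so δQ/Q = 0.00799/0.0985 = 0.0811.

0.0811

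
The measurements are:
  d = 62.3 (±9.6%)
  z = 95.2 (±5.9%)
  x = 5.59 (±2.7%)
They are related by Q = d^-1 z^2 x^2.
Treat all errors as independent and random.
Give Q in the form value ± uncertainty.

Since Q is a product/quotient, work with relative uncertainties:
  (-1·δd/d)² = (-1×0.0960)² = 0.00922;  (2·δz/z)² = (2×0.0590)² = 0.0139;  (2·δx/x)² = (2×0.0270)² = 0.00292
δQ/Q = √(0.0261) = 0.161
Q = 4550, so δQ = 0.161 × 4550 = 734.

4550 ± 734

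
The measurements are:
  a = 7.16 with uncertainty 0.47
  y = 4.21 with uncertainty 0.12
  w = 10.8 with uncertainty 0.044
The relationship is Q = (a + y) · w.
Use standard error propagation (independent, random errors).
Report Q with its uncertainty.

123 ± 5.26

Let u = a + y = 11.4. δu = √(δa² + δy²) = √(0.221 + 0.0144) = 0.485, so δu/u = 0.0427.
Q is then a monomial in u, w:
δQ/Q = √((δu/u)² + (1·δw/w)²) = √(0.00182 + 1.66e-05) = 0.0429
Q = 123, so δQ = 0.0429 × 123 = 5.26.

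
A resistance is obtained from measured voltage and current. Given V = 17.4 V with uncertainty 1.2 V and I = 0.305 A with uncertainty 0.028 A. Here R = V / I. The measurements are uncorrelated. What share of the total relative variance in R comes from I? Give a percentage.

(δR/R)² = (1·δV/V)² + (-1·δI/I)²
  V term: (1×0.0690)² = 0.00476
  I term: (-1×0.0918)² = 0.00843
Total = 0.0132. Share from I = 0.00843/0.0132 = 0.639.

63.9%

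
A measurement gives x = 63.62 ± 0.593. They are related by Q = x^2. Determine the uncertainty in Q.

75.5

Each factor contributes (exponent × relative error)² to (δQ/Q)²:
  (2·δx/x)² = (2×0.00932)² = 0.000348
δQ/Q = √(0.000348) = 0.0186
Q = 4048, so δQ = 0.0186 × 4048 = 75.5.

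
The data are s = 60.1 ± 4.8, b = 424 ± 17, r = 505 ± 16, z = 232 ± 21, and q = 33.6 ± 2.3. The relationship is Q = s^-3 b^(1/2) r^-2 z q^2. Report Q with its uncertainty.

Since Q is a product/quotient, work with relative uncertainties:
  (-3·δs/s)² = (-3×0.0799)² = 0.0574;  (½·δb/b)² = (0.5×0.0401)² = 0.000402;  (-2·δr/r)² = (-2×0.0317)² = 0.00402;  (1·δz/z)² = (1×0.0905)² = 0.00819;  (2·δq/q)² = (2×0.0685)² = 0.0187
δQ/Q = √(0.0888) = 0.298
Q = 9.74e-05, so δQ = 0.298 × 9.74e-05 = 2.9e-05.

(9.74 ± 2.90) × 10^-5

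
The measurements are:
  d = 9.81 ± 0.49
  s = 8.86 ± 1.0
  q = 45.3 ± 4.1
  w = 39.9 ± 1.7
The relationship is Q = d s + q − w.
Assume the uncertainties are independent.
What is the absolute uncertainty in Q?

Let p = d·s = 86.9. δp/p = √((1·δd/d)² + (1·δs/s)²) = √(0.00249 + 0.0127) = 0.123, so δp = 10.7.
Q = p + q − w: δQ = √(δp² + δq² + δw²) = √(115 + 16.8 + 2.89) = 11.6

11.6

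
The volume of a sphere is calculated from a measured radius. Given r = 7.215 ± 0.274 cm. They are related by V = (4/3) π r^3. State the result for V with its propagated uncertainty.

1573 ± 179 cm^3

For a monomial V ∝ r^3, fractional errors add in quadrature:
  (3·δr/r)² = (3×0.0380)² = 0.0130
δV/V = √(0.0130) = 0.114
V = 1573 cm^3, so δV = 0.114 × 1573 = 179 cm^3.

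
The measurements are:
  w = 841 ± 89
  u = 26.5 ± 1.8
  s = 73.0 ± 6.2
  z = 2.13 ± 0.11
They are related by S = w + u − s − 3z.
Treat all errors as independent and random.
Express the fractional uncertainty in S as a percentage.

11.3%

Sums and differences: (δS)² = Σ (cᵢ δxᵢ)².
  (δw)² = 7920;  (δu)² = 3.24;  (δs)² = 38.4;  (3·δz)² = 0.109
δS = √(7960) = 89.2
S = 788, so δS/S = 89.2/788 = 0.113.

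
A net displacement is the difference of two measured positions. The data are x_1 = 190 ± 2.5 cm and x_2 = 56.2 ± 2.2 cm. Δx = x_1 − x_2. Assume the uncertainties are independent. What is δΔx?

3.33 cm

Each term contributes (cᵢ δxᵢ)² to (δΔx)²:
  (δx_1)² = 6.25;  (δx_2)² = 4.84
δΔx = √(11.1) = 3.33 cm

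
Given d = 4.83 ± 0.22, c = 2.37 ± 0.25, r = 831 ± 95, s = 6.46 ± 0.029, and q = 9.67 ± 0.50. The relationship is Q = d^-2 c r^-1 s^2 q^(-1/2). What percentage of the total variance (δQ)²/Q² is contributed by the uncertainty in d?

25.0%

(δQ/Q)² = (-2·δd/d)² + (1·δc/c)² + (-1·δr/r)² + (2·δs/s)² + (−½·δq/q)²
  d term: (-2×0.0455)² = 0.00830
  c term: (1×0.105)² = 0.0111
  r term: (-1×0.114)² = 0.0131
  s term: (2×0.00449)² = 8.06e-05
  q term: (-0.5×0.0517)² = 0.000668
Total = 0.0332. Share from d = 0.00830/0.0332 = 0.250.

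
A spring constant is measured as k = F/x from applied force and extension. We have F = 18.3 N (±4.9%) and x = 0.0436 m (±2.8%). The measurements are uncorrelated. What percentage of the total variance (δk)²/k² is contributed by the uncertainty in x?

(δk/k)² = (1·δF/F)² + (-1·δx/x)²
  F term: (1×0.0490)² = 0.00240
  x term: (-1×0.0280)² = 0.000784
Total = 0.00319. Share from x = 0.000784/0.00319 = 0.246.

24.6%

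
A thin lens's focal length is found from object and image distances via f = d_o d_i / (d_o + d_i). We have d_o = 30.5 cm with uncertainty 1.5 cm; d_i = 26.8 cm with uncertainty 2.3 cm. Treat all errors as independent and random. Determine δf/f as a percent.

∂f/∂d_o = (d_i/(d_o+d_i))² = 0.219;  ∂f/∂d_i = (d_o/(d_o+d_i))² = 0.283
δf = √((∂f/∂d_o · δd_o)² + (∂f/∂d_i · δd_i)²) = √(0.108 + 0.425) = 0.730 cm
f = 14.3 cm, so δf/f = 0.730/14.3 = 0.0511.

5.11%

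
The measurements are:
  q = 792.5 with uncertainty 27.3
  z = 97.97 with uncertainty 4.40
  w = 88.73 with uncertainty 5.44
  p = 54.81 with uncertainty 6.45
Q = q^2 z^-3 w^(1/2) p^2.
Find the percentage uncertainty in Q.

For a monomial Q ∝ q^2, z^-3, w^(1/2), p^2, fractional errors add in quadrature:
  (2·δq/q)² = (2×0.0344)² = 0.00475;  (-3·δz/z)² = (-3×0.0449)² = 0.0182;  (½·δw/w)² = (0.5×0.0613)² = 0.000940;  (2·δp/p)² = (2×0.118)² = 0.0554
δQ/Q = √(0.0792) = 0.281

28.1%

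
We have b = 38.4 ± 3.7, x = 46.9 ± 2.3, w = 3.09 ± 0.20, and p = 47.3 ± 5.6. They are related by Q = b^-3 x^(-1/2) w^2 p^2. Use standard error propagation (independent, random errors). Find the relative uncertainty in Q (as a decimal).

0.396

For a monomial Q ∝ b^-3, x^(-1/2), w^2, p^2, fractional errors add in quadrature:
  (-3·δb/b)² = (-3×0.0964)² = 0.0836;  (−½·δx/x)² = (-0.5×0.0490)² = 0.000601;  (2·δw/w)² = (2×0.0647)² = 0.0168;  (2·δp/p)² = (2×0.118)² = 0.0561
δQ/Q = √(0.157) = 0.396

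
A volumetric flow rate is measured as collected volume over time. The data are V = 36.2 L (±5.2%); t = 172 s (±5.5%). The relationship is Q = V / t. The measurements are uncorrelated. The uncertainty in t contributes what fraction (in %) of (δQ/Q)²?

52.8%

(δQ/Q)² = (1·δV/V)² + (-1·δt/t)²
  V term: (1×0.0520)² = 0.00270
  t term: (-1×0.0550)² = 0.00303
Total = 0.00573. Share from t = 0.00303/0.00573 = 0.528.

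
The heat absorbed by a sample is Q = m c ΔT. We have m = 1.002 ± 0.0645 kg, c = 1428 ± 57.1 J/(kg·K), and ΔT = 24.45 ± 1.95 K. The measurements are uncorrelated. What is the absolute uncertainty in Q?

3850 J

Since Q is a product/quotient, work with relative uncertainties:
  (1·δm/m)² = (1×0.0644)² = 0.00414;  (1·δc/c)² = (1×0.0400)² = 0.00160;  (1·δΔT/ΔT)² = (1×0.0798)² = 0.00636
δQ/Q = √(0.0121) = 0.110
Q = 34980 J, so δQ = 0.110 × 34980 = 3850 J.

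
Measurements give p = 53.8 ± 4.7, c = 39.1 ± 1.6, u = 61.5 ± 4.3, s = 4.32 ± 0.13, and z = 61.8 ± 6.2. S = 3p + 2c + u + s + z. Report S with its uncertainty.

367 ± 16.3

Sums and differences: (δS)² = Σ (cᵢ δxᵢ)².
  (3·δp)² = 199;  (2·δc)² = 10.2;  (δu)² = 18.5;  (δs)² = 0.0169;  (δz)² = 38.4
δS = √(266) = 16.3
S = 367.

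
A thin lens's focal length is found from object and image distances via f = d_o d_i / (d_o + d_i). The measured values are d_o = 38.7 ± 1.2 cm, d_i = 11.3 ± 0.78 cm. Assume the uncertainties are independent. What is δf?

∂f/∂d_o = (d_i/(d_o+d_i))² = 0.0511;  ∂f/∂d_i = (d_o/(d_o+d_i))² = 0.599
δf = √((∂f/∂d_o · δd_o)² + (∂f/∂d_i · δd_i)²) = √(0.00376 + 0.218) = 0.471 cm

0.471 cm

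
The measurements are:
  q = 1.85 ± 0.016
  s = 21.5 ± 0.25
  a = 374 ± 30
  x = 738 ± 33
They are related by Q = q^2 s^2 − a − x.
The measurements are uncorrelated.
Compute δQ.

Let p = q^2·s^2 = 1580. δp/p = √((2·δq/q)² + (2·δs/s)²) = √(0.000299 + 0.000541) = 0.0290, so δp = 45.9.
Q = p − a − x: δQ = √(δp² + δa² + δx²) = √(2100 + 900 + 1090) = 64.0

64.0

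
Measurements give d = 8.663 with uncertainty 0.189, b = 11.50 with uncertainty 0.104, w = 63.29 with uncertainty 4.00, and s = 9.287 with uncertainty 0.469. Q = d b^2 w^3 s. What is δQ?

Since Q is a product/quotient, work with relative uncertainties:
  (1·δd/d)² = (1×0.0218)² = 0.000476;  (2·δb/b)² = (2×0.00904)² = 0.000327;  (3·δw/w)² = (3×0.0632)² = 0.0359;  (1·δs/s)² = (1×0.0505)² = 0.00255
δQ/Q = √(0.0393) = 0.198
Q = 2.697e+09, so δQ = 0.198 × 2.697e+09 = 5.35e+08.

5.35e+08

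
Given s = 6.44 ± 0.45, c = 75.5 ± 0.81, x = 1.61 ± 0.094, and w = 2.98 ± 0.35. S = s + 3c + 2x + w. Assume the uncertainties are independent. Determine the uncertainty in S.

2.50

Sums and differences: (δS)² = Σ (cᵢ δxᵢ)².
  (δs)² = 0.203;  (3·δc)² = 5.90;  (2·δx)² = 0.0353;  (δw)² = 0.122
δS = √(6.27) = 2.50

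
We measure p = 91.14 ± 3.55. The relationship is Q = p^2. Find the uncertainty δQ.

Relative error in a monomial: (δQ/Q)² = Σ (nᵢ · δxᵢ/xᵢ)².
  (2·δp/p)² = (2×0.0390)² = 0.00607
δQ/Q = √(0.00607) = 0.0779
Q = 8306, so δQ = 0.0779 × 8306 = 647.

647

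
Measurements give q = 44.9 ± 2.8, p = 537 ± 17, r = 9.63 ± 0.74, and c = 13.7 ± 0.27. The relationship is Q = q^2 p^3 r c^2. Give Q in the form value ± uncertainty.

Q is a product of powers, so relative uncertainties combine in quadrature:
  (2·δq/q)² = (2×0.0624)² = 0.0156;  (3·δp/p)² = (3×0.0317)² = 0.00902;  (1·δr/r)² = (1×0.0768)² = 0.00590;  (2·δc/c)² = (2×0.0197)² = 0.00155
δQ/Q = √(0.0320) = 0.179
Q = 5.64e+14, so δQ = 0.179 × 5.64e+14 = 1.01e+14.

(5.64 ± 1.01) × 10^14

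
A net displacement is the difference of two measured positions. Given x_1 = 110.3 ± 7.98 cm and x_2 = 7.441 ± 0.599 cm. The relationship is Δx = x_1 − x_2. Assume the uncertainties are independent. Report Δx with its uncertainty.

102.9 ± 8.00 cm

Each term contributes (cᵢ δxᵢ)² to (δΔx)²:
  (δx_1)² = 63.7;  (δx_2)² = 0.359
δΔx = √(64.0) = 8.00 cm
Δx = 102.9 cm.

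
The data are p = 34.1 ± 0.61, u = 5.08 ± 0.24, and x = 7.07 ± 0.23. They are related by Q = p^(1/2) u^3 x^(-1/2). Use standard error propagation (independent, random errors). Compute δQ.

Products/powers → add relative errors in quadrature, weighted by exponent:
  (½·δp/p)² = (0.5×0.0179)² = 8e-05;  (3·δu/u)² = (3×0.0472)² = 0.0201;  (−½·δx/x)² = (-0.5×0.0325)² = 0.000265
δQ/Q = √(0.0204) = 0.143
Q = 288, so δQ = 0.143 × 288 = 41.2.

41.2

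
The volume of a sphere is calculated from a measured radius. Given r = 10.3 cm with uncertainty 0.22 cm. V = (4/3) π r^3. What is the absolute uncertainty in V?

V ∝ r^3, so δV/V = |3| · δr/r = 3 × 0.0214 = 0.0641.
V = 4580 cm^3, so δV = 0.0641 × 4580 = 293 cm^3.

293 cm^3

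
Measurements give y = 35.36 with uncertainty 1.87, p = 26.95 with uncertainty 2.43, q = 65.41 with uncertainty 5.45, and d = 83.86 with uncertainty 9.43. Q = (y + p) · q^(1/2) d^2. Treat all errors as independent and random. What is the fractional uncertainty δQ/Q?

0.234

Let u = y + p = 62.31. δu = √(δy² + δp²) = √(3.50 + 5.90) = 3.07, so δu/u = 0.0492.
Q is then a monomial in u, q, d:
δQ/Q = √((δu/u)² + (½·δq/q)² + (2·δd/d)²) = √(0.00242 + 0.00174 + 0.0506) = 0.234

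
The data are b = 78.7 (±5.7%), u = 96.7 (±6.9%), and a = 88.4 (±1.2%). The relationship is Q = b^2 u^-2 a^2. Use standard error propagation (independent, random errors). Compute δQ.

935

For a monomial Q ∝ b^2, u^-2, a^2, fractional errors add in quadrature:
  (2·δb/b)² = (2×0.0570)² = 0.0130;  (-2·δu/u)² = (-2×0.0690)² = 0.0190;  (2·δa/a)² = (2×0.0120)² = 0.000576
δQ/Q = √(0.0326) = 0.181
Q = 5180, so δQ = 0.181 × 5180 = 935.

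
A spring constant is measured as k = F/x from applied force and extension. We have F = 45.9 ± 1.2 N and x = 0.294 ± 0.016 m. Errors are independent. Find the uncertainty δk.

9.43 N/m

Since k is a product/quotient, work with relative uncertainties:
  (1·δF/F)² = (1×0.0261)² = 0.000683;  (-1·δx/x)² = (-1×0.0544)² = 0.00296
δk/k = √(0.00365) = 0.0604
k = 156 N/m, so δk = 0.0604 × 156 = 9.43 N/m.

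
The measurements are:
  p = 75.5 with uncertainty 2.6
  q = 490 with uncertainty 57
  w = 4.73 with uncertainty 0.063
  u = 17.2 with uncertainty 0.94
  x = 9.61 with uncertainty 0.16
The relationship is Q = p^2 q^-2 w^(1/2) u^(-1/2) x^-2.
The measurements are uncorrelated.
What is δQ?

Products/powers → add relative errors in quadrature, weighted by exponent:
  (2·δp/p)² = (2×0.0344)² = 0.00474;  (-2·δq/q)² = (-2×0.116)² = 0.0541;  (½·δw/w)² = (0.5×0.0133)² = 4.44e-05;  (−½·δu/u)² = (-0.5×0.0547)² = 0.000747;  (-2·δx/x)² = (-2×0.0166)² = 0.00111
δQ/Q = √(0.0608) = 0.247
Q = 0.000135, so δQ = 0.247 × 0.000135 = 3.32e-05.

3.32e-05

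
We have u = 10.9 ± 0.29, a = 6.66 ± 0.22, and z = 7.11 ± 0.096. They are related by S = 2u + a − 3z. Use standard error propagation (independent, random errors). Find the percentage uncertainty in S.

9.59%

For a sum/difference, combine absolute errors in quadrature:
  (2·δu)² = 0.336;  (δa)² = 0.0484;  (3·δz)² = 0.0829
δS = √(0.468) = 0.684
S = 7.13, so δS/S = 0.684/7.13 = 0.0959.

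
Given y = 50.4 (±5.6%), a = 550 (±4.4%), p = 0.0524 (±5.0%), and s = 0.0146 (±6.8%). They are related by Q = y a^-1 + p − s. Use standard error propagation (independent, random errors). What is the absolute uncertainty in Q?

Let w = y·a^-1 = 0.0916. δw/w = √((1·δy/y)² + (-1·δa/a)²) = √(0.00314 + 0.00194) = 0.0712, so δw = 0.00653.
Q = w + p − s: δQ = √(δw² + δp² + δs²) = √(4.26e-05 + 6.86e-06 + 9.86e-07) = 0.00710

0.00710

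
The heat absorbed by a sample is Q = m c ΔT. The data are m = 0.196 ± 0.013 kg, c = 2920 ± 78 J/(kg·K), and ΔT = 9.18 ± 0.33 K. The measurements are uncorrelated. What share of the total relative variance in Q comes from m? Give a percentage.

68.7%

(δQ/Q)² = (1·δm/m)² + (1·δc/c)² + (1·δΔT/ΔT)²
  m term: (1×0.0663)² = 0.00440
  c term: (1×0.0267)² = 0.000714
  ΔT term: (1×0.0359)² = 0.00129
Total = 0.00640. Share from m = 0.00440/0.00640 = 0.687.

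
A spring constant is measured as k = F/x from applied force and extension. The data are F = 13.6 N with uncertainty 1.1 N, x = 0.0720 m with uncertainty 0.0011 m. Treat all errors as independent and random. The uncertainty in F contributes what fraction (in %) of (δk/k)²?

96.6%

(δk/k)² = (1·δF/F)² + (-1·δx/x)²
  F term: (1×0.0809)² = 0.00654
  x term: (-1×0.0153)² = 0.000233
Total = 0.00678. Share from F = 0.00654/0.00678 = 0.966.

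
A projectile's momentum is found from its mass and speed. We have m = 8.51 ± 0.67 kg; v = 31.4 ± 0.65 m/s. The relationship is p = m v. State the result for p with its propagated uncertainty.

267 ± 21.8 kg·m/s

Since p is a product/quotient, work with relative uncertainties:
  (1·δm/m)² = (1×0.0787)² = 0.00620;  (1·δv/v)² = (1×0.0207)² = 0.000429
δp/p = √(0.00663) = 0.0814
p = 267 kg·m/s, so δp = 0.0814 × 267 = 21.8 kg·m/s.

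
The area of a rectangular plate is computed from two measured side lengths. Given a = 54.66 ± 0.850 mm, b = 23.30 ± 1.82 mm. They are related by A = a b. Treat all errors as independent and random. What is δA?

Products/powers → add relative errors in quadrature, weighted by exponent:
  (1·δa/a)² = (1×0.0156)² = 0.000242;  (1·δb/b)² = (1×0.0781)² = 0.00610
δA/A = √(0.00634) = 0.0796
A = 1274 mm^2, so δA = 0.0796 × 1274 = 101 mm^2.

101 mm^2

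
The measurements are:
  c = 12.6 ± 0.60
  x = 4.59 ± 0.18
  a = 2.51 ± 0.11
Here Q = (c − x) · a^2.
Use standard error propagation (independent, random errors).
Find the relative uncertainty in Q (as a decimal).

Let u = c − x = 8.01. δu = √(δc² + δx²) = √(0.360 + 0.0324) = 0.626, so δu/u = 0.0782.
Q is then a monomial in u, a:
δQ/Q = √((δu/u)² + (2·δa/a)²) = √(0.00612 + 0.00768) = 0.117

0.117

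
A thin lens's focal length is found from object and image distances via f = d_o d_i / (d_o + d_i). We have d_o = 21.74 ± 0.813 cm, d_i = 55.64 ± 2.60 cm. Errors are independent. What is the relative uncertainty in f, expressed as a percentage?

∂f/∂d_o = (d_i/(d_o+d_i))² = 0.517;  ∂f/∂d_i = (d_o/(d_o+d_i))² = 0.0789
δf = √((∂f/∂d_o · δd_o)² + (∂f/∂d_i · δd_i)²) = √(0.177 + 0.0421) = 0.468 cm
f = 15.63 cm, so δf/f = 0.468/15.63 = 0.0299.

2.99%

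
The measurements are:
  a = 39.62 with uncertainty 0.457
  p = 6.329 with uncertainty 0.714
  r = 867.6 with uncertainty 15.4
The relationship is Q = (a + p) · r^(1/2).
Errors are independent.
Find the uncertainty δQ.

Let u = a + p = 45.95. δu = √(δa² + δp²) = √(0.209 + 0.510) = 0.848, so δu/u = 0.0184.
Q is then a monomial in u, r:
δQ/Q = √((δu/u)² + (½·δr/r)²) = √(0.000340 + 7.88e-05) = 0.0205
Q = 1353, so δQ = 0.0205 × 1353 = 27.7.

27.7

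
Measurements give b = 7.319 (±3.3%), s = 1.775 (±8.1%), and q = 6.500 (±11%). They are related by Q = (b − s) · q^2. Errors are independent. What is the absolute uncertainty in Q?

52.9

Let u = b − s = 5.544. δu = √(δb² + δs²) = √(0.0583 + 0.0207) = 0.281, so δu/u = 0.0507.
Q is then a monomial in u, q:
δQ/Q = √((δu/u)² + (2·δq/q)²) = √(0.00257 + 0.0484) = 0.226
Q = 234.2, so δQ = 0.226 × 234.2 = 52.9.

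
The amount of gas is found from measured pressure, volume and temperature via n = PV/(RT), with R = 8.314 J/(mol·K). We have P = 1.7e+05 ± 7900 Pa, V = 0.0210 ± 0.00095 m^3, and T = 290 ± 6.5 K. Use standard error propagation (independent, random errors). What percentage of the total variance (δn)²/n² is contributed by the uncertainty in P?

(δn/n)² = (1·δP/P)² + (1·δV/V)² + (-1·δT/T)²
  P term: (1×0.0465)² = 0.00216
  V term: (1×0.0452)² = 0.00205
  T term: (-1×0.0224)² = 0.000502
Total = 0.00471. Share from P = 0.00216/0.00471 = 0.459.

45.9%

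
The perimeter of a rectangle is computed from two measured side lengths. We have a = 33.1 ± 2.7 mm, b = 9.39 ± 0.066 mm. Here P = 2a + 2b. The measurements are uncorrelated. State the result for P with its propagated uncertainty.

Each term contributes (cᵢ δxᵢ)² to (δP)²:
  (2·δa)² = 29.2;  (2·δb)² = 0.0174
δP = √(29.2) = 5.40 mm
P = 85.0 mm.

85.0 ± 5.40 mm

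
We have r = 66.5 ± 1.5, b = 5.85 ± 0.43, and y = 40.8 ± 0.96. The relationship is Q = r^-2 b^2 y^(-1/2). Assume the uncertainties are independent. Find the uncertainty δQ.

Products/powers → add relative errors in quadrature, weighted by exponent:
  (-2·δr/r)² = (-2×0.0226)² = 0.00204;  (2·δb/b)² = (2×0.0735)² = 0.0216;  (−½·δy/y)² = (-0.5×0.0235)² = 0.000138
δQ/Q = √(0.0238) = 0.154
Q = 0.00121, so δQ = 0.154 × 0.00121 = 0.000187.

0.000187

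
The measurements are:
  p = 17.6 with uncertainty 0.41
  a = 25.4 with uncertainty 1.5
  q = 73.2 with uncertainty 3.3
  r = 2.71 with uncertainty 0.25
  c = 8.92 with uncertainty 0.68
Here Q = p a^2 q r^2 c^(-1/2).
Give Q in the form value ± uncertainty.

Each factor contributes (exponent × relative error)² to (δQ/Q)²:
  (1·δp/p)² = (1×0.0233)² = 0.000543;  (2·δa/a)² = (2×0.0591)² = 0.0140;  (1·δq/q)² = (1×0.0451)² = 0.00203;  (2·δr/r)² = (2×0.0923)² = 0.0340;  (−½·δc/c)² = (-0.5×0.0762)² = 0.00145
δQ/Q = √(0.0520) = 0.228
Q = 2.04e+06, so δQ = 0.228 × 2.04e+06 = 4.66e+05.

(2.04 ± 0.466) × 10^6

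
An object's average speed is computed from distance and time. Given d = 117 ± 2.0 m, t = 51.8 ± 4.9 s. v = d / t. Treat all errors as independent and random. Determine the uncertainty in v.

v is a product of powers, so relative uncertainties combine in quadrature:
  (1·δd/d)² = (1×0.0171)² = 0.000292;  (-1·δt/t)² = (-1×0.0946)² = 0.00895
δv/v = √(0.00924) = 0.0961
v = 2.26 m/s, so δv = 0.0961 × 2.26 = 0.217 m/s.

0.217 m/s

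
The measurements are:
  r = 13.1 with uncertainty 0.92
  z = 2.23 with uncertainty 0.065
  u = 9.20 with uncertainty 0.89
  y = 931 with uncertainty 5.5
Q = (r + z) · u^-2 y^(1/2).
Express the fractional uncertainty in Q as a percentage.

20.3%

Let w = r + z = 15.3. δw = √(δr² + δz²) = √(0.846 + 0.00423) = 0.922, so δw/w = 0.0602.
Q is then a monomial in w, u, y:
δQ/Q = √((δw/w)² + (-2·δu/u)² + (½·δy/y)²) = √(0.00362 + 0.0374 + 8.73e-06) = 0.203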